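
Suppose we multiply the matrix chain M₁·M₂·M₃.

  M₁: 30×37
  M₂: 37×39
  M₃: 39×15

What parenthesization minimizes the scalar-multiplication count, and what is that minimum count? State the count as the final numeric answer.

38295

(M₁·(M₂·M₃)): cost 38295.
((M₁·M₂)·M₃): cost 60840.
Optimal: (M₁·(M₂·M₃)) with cost 38295.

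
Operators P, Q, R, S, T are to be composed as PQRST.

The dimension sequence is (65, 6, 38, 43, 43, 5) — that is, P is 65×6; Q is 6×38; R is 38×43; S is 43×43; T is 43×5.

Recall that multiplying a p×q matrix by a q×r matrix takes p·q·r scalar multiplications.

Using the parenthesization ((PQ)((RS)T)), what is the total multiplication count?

105602

(PQ): 65×6 by 6×38 → 65×38, cost 65·6·38 = 14820
(RS): 38×43 by 43×43 → 38×43, cost 38·43·43 = 70262
((RS)T): 38×43 by 43×5 → 38×5, cost 38·43·5 = 8170; cumulative 78432
((PQ)((RS)T)): 65×38 by 38×5 → 65×5, cost 65·38·5 = 12350; cumulative 105602
Total: 105602 scalar multiplications.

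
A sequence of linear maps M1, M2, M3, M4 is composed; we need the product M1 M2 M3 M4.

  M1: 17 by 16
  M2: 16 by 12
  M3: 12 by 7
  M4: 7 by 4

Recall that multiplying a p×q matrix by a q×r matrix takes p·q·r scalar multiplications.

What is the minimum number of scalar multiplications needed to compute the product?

Adjacent pairs: M1M2 = 17·16·12 = 3264; M2M3 = 16·12·7 = 1344; M3M4 = 12·7·4 = 336.
Length 3: M1..M3: k=1: 0+1344+17·16·7=3248; k=2: 3264+0+17·12·7=4692 → min 3248 | M2..M4: k=2: 0+336+16·12·4=1104; k=3: 1344+0+16·7·4=1792 → min 1104.
Length 4: M1..M4: k=1: 0+1104+17·16·4=2192; k=2: 3264+336+17·12·4=4416; k=3: 3248+0+17·7·4=3724 → min 2192.
Optimal order: (M1 (M2 (M3 M4))) with cost 2192.

2192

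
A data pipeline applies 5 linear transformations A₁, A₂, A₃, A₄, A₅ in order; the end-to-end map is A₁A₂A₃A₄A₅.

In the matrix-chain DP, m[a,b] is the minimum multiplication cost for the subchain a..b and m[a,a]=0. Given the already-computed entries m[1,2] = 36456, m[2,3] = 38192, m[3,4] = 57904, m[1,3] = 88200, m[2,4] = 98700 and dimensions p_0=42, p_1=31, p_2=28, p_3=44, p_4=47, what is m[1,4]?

149632

m[1,4] = min over k∈[1,3] of m[1,k]+m[k+1,4]+p_{0}·p_k·p_{4}.
k=1: 0 + 98700 + 42·31·47 = 159894; k=2: 36456 + 57904 + 42·28·47 = 149632; k=3: 88200 + 0 + 42·44·47 = 175056.
Minimum: 149632 at k=2.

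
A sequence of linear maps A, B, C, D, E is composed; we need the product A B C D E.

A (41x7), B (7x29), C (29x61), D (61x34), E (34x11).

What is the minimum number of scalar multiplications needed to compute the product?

32676

Adjacent pairs: AB = 41·7·29 = 8323; BC = 7·29·61 = 12383; CD = 29·61·34 = 60146; DE = 61·34·11 = 22814.
Length 3: A..C: k=1: 0+12383+41·7·61=29890; k=2: 8323+0+41·29·61=80852 → min 29890 | B..D: k=2: 0+60146+7·29·34=67048; k=3: 12383+0+7·61·34=26901 → min 26901 | C..E: k=3: 0+22814+29·61·11=42273; k=4: 60146+0+29·34·11=70992 → min 42273.
Length 4: A..D: k=1: 0+26901+41·7·34=36659; k=2: 8323+60146+41·29·34=108895; k=3: 29890+0+41·61·34=114924 → min 36659 | B..E: k=2: 0+42273+7·29·11=44506; k=3: 12383+22814+7·61·11=39894; k=4: 26901+0+7·34·11=29519 → min 29519.
Length 5: A..E: k=1: 0+29519+41·7·11=32676; k=2: 8323+42273+41·29·11=63675; k=3: 29890+22814+41·61·11=80215; k=4: 36659+0+41·34·11=51993 → min 32676.
Optimal order: (A (((B C) D) E)) with cost 32676.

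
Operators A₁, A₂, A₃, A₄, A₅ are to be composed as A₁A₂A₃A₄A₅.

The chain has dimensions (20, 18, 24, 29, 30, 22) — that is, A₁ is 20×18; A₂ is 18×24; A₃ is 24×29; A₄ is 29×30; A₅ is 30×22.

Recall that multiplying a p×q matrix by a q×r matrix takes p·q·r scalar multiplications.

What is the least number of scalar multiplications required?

Adjacent pairs: A₁A₂ = 20·18·24 = 8640; A₂A₃ = 18·24·29 = 12528; A₃A₄ = 24·29·30 = 20880; A₄A₅ = 29·30·22 = 19140.
Length 3: A₁..A₃: k=1: 0+12528+20·18·29=22968; k=2: 8640+0+20·24·29=22560 → min 22560 | A₂..A₄: k=2: 0+20880+18·24·30=33840; k=3: 12528+0+18·29·30=28188 → min 28188 | A₃..A₅: k=3: 0+19140+24·29·22=34452; k=4: 20880+0+24·30·22=36720 → min 34452.
Length 4: A₁..A₄: k=1: 0+28188+20·18·30=38988; k=2: 8640+20880+20·24·30=43920; k=3: 22560+0+20·29·30=39960 → min 38988 | A₂..A₅: k=2: 0+34452+18·24·22=43956; k=3: 12528+19140+18·29·22=43152; k=4: 28188+0+18·30·22=40068 → min 40068.
Length 5: A₁..A₅: k=1: 0+40068+20·18·22=47988; k=2: 8640+34452+20·24·22=53652; k=3: 22560+19140+20·29·22=54460; k=4: 38988+0+20·30·22=52188 → min 47988.
Optimal order: (A₁(((A₂A₃)A₄)A₅)) with cost 47988.

47988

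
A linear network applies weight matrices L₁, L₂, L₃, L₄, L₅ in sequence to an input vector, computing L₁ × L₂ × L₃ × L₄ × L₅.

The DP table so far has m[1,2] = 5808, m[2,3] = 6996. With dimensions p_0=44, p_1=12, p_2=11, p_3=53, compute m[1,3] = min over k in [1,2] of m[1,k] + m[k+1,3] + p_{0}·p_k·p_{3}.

m[1,3] = min over k∈[1,2] of m[1,k]+m[k+1,3]+p_{0}·p_k·p_{3}.
k=1: 0 + 6996 + 44·12·53 = 34980; k=2: 5808 + 0 + 44·11·53 = 31460.
Minimum: 31460 at k=2.

31460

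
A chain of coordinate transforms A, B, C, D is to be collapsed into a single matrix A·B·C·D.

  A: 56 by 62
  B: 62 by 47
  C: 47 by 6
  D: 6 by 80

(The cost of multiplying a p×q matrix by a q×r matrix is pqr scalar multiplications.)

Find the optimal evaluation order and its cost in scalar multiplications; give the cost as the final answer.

Adjacent pairs: AB = 56·62·47 = 163184; BC = 62·47·6 = 17484; CD = 47·6·80 = 22560.
Length 3: A..C: k=1: 0+17484+56·62·6=38316; k=2: 163184+0+56·47·6=178976 → min 38316 | B..D: k=2: 0+22560+62·47·80=255680; k=3: 17484+0+62·6·80=47244 → min 47244.
Length 4: A..D: k=1: 0+47244+56·62·80=325004; k=2: 163184+22560+56·47·80=396304; k=3: 38316+0+56·6·80=65196 → min 65196.
Optimal parenthesization: ((A·(B·C))·D) with cost 65196.

65196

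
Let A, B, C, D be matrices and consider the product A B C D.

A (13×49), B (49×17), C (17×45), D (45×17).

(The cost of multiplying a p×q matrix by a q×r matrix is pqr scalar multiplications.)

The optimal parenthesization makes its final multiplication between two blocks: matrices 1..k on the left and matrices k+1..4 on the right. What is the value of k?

Adjacent pairs: AB = 13·49·17 = 10829; BC = 49·17·45 = 37485; CD = 17·45·17 = 13005.
Length 3: A..C: k=1: 0+37485+13·49·45=66150; k=2: 10829+0+13·17·45=20774 → min 20774 | B..D: k=2: 0+13005+49·17·17=27166; k=3: 37485+0+49·45·17=74970 → min 27166.
Top-level splits: k=1: (A..A)·(B..D) → 0+27166+13·49·17 = 37995; k=2: (A..B)·(C..D) → 10829+13005+13·17·17 = 27591; k=3: (A..C)·(D..D) → 20774+0+13·45·17 = 30719.
Best split is after B, i.e. k = 2.

2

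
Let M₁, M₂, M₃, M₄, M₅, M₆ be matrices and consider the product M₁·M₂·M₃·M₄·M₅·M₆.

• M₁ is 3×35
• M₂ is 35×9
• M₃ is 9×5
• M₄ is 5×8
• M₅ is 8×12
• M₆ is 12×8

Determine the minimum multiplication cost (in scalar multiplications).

1776

Adjacent pairs: M₁M₂ = 3·35·9 = 945; M₂M₃ = 35·9·5 = 1575; M₃M₄ = 9·5·8 = 360; M₄M₅ = 5·8·12 = 480; M₅M₆ = 8·12·8 = 768.
Length 3: M₁..M₃: k=1: 0+1575+3·35·5=2100; k=2: 945+0+3·9·5=1080 → min 1080 | M₂..M₄: k=2: 0+360+35·9·8=2880; k=3: 1575+0+35·5·8=2975 → min 2880 | M₃..M₅: k=3: 0+480+9·5·12=1020; k=4: 360+0+9·8·12=1224 → min 1020 | M₄..M₆: k=4: 0+768+5·8·8=1088; k=5: 480+0+5·12·8=960 → min 960.
Length 4: M₁..M₄: k=1: 0+2880+3·35·8=3720; k=2: 945+360+3·9·8=1521; k=3: 1080+0+3·5·8=1200 → min 1200 | M₂..M₅: k=2: 0+1020+35·9·12=4800; k=3: 1575+480+35·5·12=4155; k=4: 2880+0+35·8·12=6240 → min 4155 | M₃..M₆: k=3: 0+960+9·5·8=1320; k=4: 360+768+9·8·8=1704; k=5: 1020+0+9·12·8=1884 → min 1320.
Length 5: M₁..M₅: k=1: 0+4155+3·35·12=5415; k=2: 945+1020+3·9·12=2289; k=3: 1080+480+3·5·12=1740; k=4: 1200+0+3·8·12=1488 → min 1488 | M₂..M₆: k=2: 0+1320+35·9·8=3840; k=3: 1575+960+35·5·8=3935; k=4: 2880+768+35·8·8=5888; k=5: 4155+0+35·12·8=7515 → min 3840.
Length 6: M₁..M₆: k=1: 0+3840+3·35·8=4680; k=2: 945+1320+3·9·8=2481; k=3: 1080+960+3·5·8=2160; k=4: 1200+768+3·8·8=2160; k=5: 1488+0+3·12·8=1776 → min 1776.
Optimal order: (((((M₁·M₂)·M₃)·M₄)·M₅)·M₆) with cost 1776.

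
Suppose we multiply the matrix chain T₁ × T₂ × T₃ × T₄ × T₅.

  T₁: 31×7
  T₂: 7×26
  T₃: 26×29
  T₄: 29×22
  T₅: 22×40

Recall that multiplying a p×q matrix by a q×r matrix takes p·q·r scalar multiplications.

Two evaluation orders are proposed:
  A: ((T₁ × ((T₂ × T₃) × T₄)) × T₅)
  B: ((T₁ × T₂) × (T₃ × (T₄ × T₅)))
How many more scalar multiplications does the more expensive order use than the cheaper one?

51764

Order A = ((T₁ × ((T₂ × T₃) × T₄)) × T₅): (T₂ × T₃): 7×26 by 26×29 → 7×29, cost 7·26·29 = 5278; ((T₂ × T₃) × T₄): 7×29 by 29×22 → 7×22, cost 7·29·22 = 4466; cumulative 9744; (T₁ × ((T₂ × T₃) × T₄)): 31×7 by 7×22 → 31×22, cost 31·7·22 = 4774; cumulative 14518; ((T₁ × ((T₂ × T₃) × T₄)) × T₅): 31×22 by 22×40 → 31×40, cost 31·22·40 = 27280; cumulative 41798. Total 41798.
Order B = ((T₁ × T₂) × (T₃ × (T₄ × T₅))): (T₁ × T₂): 31×7 by 7×26 → 31×26, cost 31·7·26 = 5642; (T₄ × T₅): 29×22 by 22×40 → 29×40, cost 29·22·40 = 25520; (T₃ × (T₄ × T₅)): 26×29 by 29×40 → 26×40, cost 26·29·40 = 30160; cumulative 55680; ((T₁ × T₂) × (T₃ × (T₄ × T₅))): 31×26 by 26×40 → 31×40, cost 31·26·40 = 32240; cumulative 93562. Total 93562.
Difference: |41798 − 93562| = 51764.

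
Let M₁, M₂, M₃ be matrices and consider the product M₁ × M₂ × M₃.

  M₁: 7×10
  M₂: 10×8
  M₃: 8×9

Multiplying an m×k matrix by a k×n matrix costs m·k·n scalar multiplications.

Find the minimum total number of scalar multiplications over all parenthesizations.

1064

Order (M₁ × (M₂ × M₃)): (M₂ × M₃): 10×8 by 8×9 → 10×9, cost 10·8·9 = 720; (M₁ × (M₂ × M₃)): 7×10 by 10×9 → 7×9, cost 7·10·9 = 630; cumulative 1350. Total 1350.
Order ((M₁ × M₂) × M₃): (M₁ × M₂): 7×10 by 10×8 → 7×8, cost 7·10·8 = 560; ((M₁ × M₂) × M₃): 7×8 by 8×9 → 7×9, cost 7·8·9 = 504; cumulative 1064. Total 1064.
Minimum: 1064.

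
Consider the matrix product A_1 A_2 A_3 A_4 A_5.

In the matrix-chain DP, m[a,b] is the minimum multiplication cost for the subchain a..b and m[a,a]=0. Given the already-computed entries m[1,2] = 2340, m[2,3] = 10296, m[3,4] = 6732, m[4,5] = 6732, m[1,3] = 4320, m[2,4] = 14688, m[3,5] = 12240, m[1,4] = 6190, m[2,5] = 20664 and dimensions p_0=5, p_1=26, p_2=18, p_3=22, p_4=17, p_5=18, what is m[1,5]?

7720

m[1,5] = min over k∈[1,4] of m[1,k]+m[k+1,5]+p_{0}·p_k·p_{5}.
k=1: 0 + 20664 + 5·26·18 = 23004; k=2: 2340 + 12240 + 5·18·18 = 16200; k=3: 4320 + 6732 + 5·22·18 = 13032; k=4: 6190 + 0 + 5·17·18 = 7720.
Minimum: 7720 at k=4.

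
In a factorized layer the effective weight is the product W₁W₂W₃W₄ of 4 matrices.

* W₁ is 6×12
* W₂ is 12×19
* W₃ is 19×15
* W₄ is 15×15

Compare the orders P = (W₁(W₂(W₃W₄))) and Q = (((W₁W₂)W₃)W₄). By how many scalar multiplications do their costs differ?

Order P = (W₁(W₂(W₃W₄))): (W₃W₄): 19×15 by 15×15 → 19×15, cost 19·15·15 = 4275; (W₂(W₃W₄)): 12×19 by 19×15 → 12×15, cost 12·19·15 = 3420; cumulative 7695; (W₁(W₂(W₃W₄))): 6×12 by 12×15 → 6×15, cost 6·12·15 = 1080; cumulative 8775. Total 8775.
Order Q = (((W₁W₂)W₃)W₄): (W₁W₂): 6×12 by 12×19 → 6×19, cost 6·12·19 = 1368; ((W₁W₂)W₃): 6×19 by 19×15 → 6×15, cost 6·19·15 = 1710; cumulative 3078; (((W₁W₂)W₃)W₄): 6×15 by 15×15 → 6×15, cost 6·15·15 = 1350; cumulative 4428. Total 4428.
Difference: |8775 − 4428| = 4347.

4347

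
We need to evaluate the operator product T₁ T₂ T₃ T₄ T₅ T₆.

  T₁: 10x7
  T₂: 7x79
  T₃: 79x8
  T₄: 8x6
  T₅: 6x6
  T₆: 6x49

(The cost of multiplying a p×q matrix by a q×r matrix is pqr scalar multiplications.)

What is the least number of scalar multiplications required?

Adjacent pairs: T₁T₂ = 10·7·79 = 5530; T₂T₃ = 7·79·8 = 4424; T₃T₄ = 79·8·6 = 3792; T₄T₅ = 8·6·6 = 288; T₅T₆ = 6·6·49 = 1764.
Length 3: T₁..T₃: k=1: 0+4424+10·7·8=4984; k=2: 5530+0+10·79·8=11850 → min 4984 | T₂..T₄: k=2: 0+3792+7·79·6=7110; k=3: 4424+0+7·8·6=4760 → min 4760 | T₃..T₅: k=3: 0+288+79·8·6=4080; k=4: 3792+0+79·6·6=6636 → min 4080 | T₄..T₆: k=4: 0+1764+8·6·49=4116; k=5: 288+0+8·6·49=2640 → min 2640.
Length 4: T₁..T₄: k=1: 0+4760+10·7·6=5180; k=2: 5530+3792+10·79·6=14062; k=3: 4984+0+10·8·6=5464 → min 5180 | T₂..T₅: k=2: 0+4080+7·79·6=7398; k=3: 4424+288+7·8·6=5048; k=4: 4760+0+7·6·6=5012 → min 5012 | T₃..T₆: k=3: 0+2640+79·8·49=33608; k=4: 3792+1764+79·6·49=28782; k=5: 4080+0+79·6·49=27306 → min 27306.
Length 5: T₁..T₅: k=1: 0+5012+10·7·6=5432; k=2: 5530+4080+10·79·6=14350; k=3: 4984+288+10·8·6=5752; k=4: 5180+0+10·6·6=5540 → min 5432 | T₂..T₆: k=2: 0+27306+7·79·49=54403; k=3: 4424+2640+7·8·49=9808; k=4: 4760+1764+7·6·49=8582; k=5: 5012+0+7·6·49=7070 → min 7070.
Length 6: T₁..T₆: k=1: 0+7070+10·7·49=10500; k=2: 5530+27306+10·79·49=71546; k=3: 4984+2640+10·8·49=11544; k=4: 5180+1764+10·6·49=9884; k=5: 5432+0+10·6·49=8372 → min 8372.
Optimal order: ((T₁ (((T₂ T₃) T₄) T₅)) T₆) with cost 8372.

8372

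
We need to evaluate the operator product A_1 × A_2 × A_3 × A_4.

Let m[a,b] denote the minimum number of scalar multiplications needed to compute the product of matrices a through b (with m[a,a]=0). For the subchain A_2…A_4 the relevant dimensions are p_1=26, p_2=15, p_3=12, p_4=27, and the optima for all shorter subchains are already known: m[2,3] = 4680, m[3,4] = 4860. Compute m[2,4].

13104

m[2,4] = min over k∈[2,3] of m[2,k]+m[k+1,4]+p_{1}·p_k·p_{4}.
k=2: 0 + 4860 + 26·15·27 = 15390; k=3: 4680 + 0 + 26·12·27 = 13104.
Minimum: 13104 at k=3.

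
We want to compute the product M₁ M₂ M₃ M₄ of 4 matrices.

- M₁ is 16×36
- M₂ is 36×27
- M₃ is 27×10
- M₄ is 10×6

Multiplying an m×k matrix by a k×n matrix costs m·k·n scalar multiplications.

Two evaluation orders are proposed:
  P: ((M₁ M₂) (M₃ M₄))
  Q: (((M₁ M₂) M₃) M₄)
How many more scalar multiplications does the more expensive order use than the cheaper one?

1068

Order P = ((M₁ M₂) (M₃ M₄)): (M₁ M₂): 16×36 by 36×27 → 16×27, cost 16·36·27 = 15552; (M₃ M₄): 27×10 by 10×6 → 27×6, cost 27·10·6 = 1620; ((M₁ M₂) (M₃ M₄)): 16×27 by 27×6 → 16×6, cost 16·27·6 = 2592; cumulative 19764. Total 19764.
Order Q = (((M₁ M₂) M₃) M₄): (M₁ M₂): 16×36 by 36×27 → 16×27, cost 16·36·27 = 15552; ((M₁ M₂) M₃): 16×27 by 27×10 → 16×10, cost 16·27·10 = 4320; cumulative 19872; (((M₁ M₂) M₃) M₄): 16×10 by 10×6 → 16×6, cost 16·10·6 = 960; cumulative 20832. Total 20832.
Difference: |19764 − 20832| = 1068.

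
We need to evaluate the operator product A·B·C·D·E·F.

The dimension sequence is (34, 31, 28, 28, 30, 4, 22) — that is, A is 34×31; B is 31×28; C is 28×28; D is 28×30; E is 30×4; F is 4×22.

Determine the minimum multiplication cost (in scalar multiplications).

Adjacent pairs: AB = 34·31·28 = 29512; BC = 31·28·28 = 24304; CD = 28·28·30 = 23520; DE = 28·30·4 = 3360; EF = 30·4·22 = 2640.
Length 3: A..C: k=1: 0+24304+34·31·28=53816; k=2: 29512+0+34·28·28=56168 → min 53816 | B..D: k=2: 0+23520+31·28·30=49560; k=3: 24304+0+31·28·30=50344 → min 49560 | C..E: k=3: 0+3360+28·28·4=6496; k=4: 23520+0+28·30·4=26880 → min 6496 | D..F: k=4: 0+2640+28·30·22=21120; k=5: 3360+0+28·4·22=5824 → min 5824.
Length 4: A..D: k=1: 0+49560+34·31·30=81180; k=2: 29512+23520+34·28·30=81592; k=3: 53816+0+34·28·30=82376 → min 81180 | B..E: k=2: 0+6496+31·28·4=9968; k=3: 24304+3360+31·28·4=31136; k=4: 49560+0+31·30·4=53280 → min 9968 | C..F: k=3: 0+5824+28·28·22=23072; k=4: 23520+2640+28·30·22=44640; k=5: 6496+0+28·4·22=8960 → min 8960.
Length 5: A..E: k=1: 0+9968+34·31·4=14184; k=2: 29512+6496+34·28·4=39816; k=3: 53816+3360+34·28·4=60984; k=4: 81180+0+34·30·4=85260 → min 14184 | B..F: k=2: 0+8960+31·28·22=28056; k=3: 24304+5824+31·28·22=49224; k=4: 49560+2640+31·30·22=72660; k=5: 9968+0+31·4·22=12696 → min 12696.
Length 6: A..F: k=1: 0+12696+34·31·22=35884; k=2: 29512+8960+34·28·22=59416; k=3: 53816+5824+34·28·22=80584; k=4: 81180+2640+34·30·22=106260; k=5: 14184+0+34·4·22=17176 → min 17176.
Optimal order: ((A·(B·(C·(D·E))))·F) with cost 17176.

17176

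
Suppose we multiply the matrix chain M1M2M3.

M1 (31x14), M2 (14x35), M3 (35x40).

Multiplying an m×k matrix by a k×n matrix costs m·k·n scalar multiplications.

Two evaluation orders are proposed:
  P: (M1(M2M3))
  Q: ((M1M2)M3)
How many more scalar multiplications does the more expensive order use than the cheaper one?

Order P = (M1(M2M3)): (M2M3): 14×35 by 35×40 → 14×40, cost 14·35·40 = 19600; (M1(M2M3)): 31×14 by 14×40 → 31×40, cost 31·14·40 = 17360; cumulative 36960. Total 36960.
Order Q = ((M1M2)M3): (M1M2): 31×14 by 14×35 → 31×35, cost 31·14·35 = 15190; ((M1M2)M3): 31×35 by 35×40 → 31×40, cost 31·35·40 = 43400; cumulative 58590. Total 58590.
Difference: |36960 − 58590| = 21630.

21630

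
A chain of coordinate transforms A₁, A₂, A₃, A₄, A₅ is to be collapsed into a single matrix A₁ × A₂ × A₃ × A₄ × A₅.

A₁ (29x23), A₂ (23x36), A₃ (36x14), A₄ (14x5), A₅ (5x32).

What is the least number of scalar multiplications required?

14635

Adjacent pairs: A₁A₂ = 29·23·36 = 24012; A₂A₃ = 23·36·14 = 11592; A₃A₄ = 36·14·5 = 2520; A₄A₅ = 14·5·32 = 2240.
Length 3: A₁..A₃: k=1: 0+11592+29·23·14=20930; k=2: 24012+0+29·36·14=38628 → min 20930 | A₂..A₄: k=2: 0+2520+23·36·5=6660; k=3: 11592+0+23·14·5=13202 → min 6660 | A₃..A₅: k=3: 0+2240+36·14·32=18368; k=4: 2520+0+36·5·32=8280 → min 8280.
Length 4: A₁..A₄: k=1: 0+6660+29·23·5=9995; k=2: 24012+2520+29·36·5=31752; k=3: 20930+0+29·14·5=22960 → min 9995 | A₂..A₅: k=2: 0+8280+23·36·32=34776; k=3: 11592+2240+23·14·32=24136; k=4: 6660+0+23·5·32=10340 → min 10340.
Length 5: A₁..A₅: k=1: 0+10340+29·23·32=31684; k=2: 24012+8280+29·36·32=65700; k=3: 20930+2240+29·14·32=36162; k=4: 9995+0+29·5·32=14635 → min 14635.
Optimal order: ((A₁ × (A₂ × (A₃ × A₄))) × A₅) with cost 14635.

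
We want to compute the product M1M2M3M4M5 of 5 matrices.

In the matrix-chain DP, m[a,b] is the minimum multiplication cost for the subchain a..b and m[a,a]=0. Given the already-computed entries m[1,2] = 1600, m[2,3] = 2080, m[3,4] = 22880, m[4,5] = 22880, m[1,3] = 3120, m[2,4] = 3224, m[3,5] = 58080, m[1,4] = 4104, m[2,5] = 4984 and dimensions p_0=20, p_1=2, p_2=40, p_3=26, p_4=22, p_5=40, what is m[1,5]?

6584

m[1,5] = min over k∈[1,4] of m[1,k]+m[k+1,5]+p_{0}·p_k·p_{5}.
k=1: 0 + 4984 + 20·2·40 = 6584; k=2: 1600 + 58080 + 20·40·40 = 91680; k=3: 3120 + 22880 + 20·26·40 = 46800; k=4: 4104 + 0 + 20·22·40 = 21704.
Minimum: 6584 at k=1.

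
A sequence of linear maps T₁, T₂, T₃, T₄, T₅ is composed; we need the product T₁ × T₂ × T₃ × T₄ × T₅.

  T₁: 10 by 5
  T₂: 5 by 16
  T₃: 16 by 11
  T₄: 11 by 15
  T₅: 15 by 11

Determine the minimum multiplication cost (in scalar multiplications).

Adjacent pairs: T₁T₂ = 10·5·16 = 800; T₂T₃ = 5·16·11 = 880; T₃T₄ = 16·11·15 = 2640; T₄T₅ = 11·15·11 = 1815.
Length 3: T₁..T₃: k=1: 0+880+10·5·11=1430; k=2: 800+0+10·16·11=2560 → min 1430 | T₂..T₄: k=2: 0+2640+5·16·15=3840; k=3: 880+0+5·11·15=1705 → min 1705 | T₃..T₅: k=3: 0+1815+16·11·11=3751; k=4: 2640+0+16·15·11=5280 → min 3751.
Length 4: T₁..T₄: k=1: 0+1705+10·5·15=2455; k=2: 800+2640+10·16·15=5840; k=3: 1430+0+10·11·15=3080 → min 2455 | T₂..T₅: k=2: 0+3751+5·16·11=4631; k=3: 880+1815+5·11·11=3300; k=4: 1705+0+5·15·11=2530 → min 2530.
Length 5: T₁..T₅: k=1: 0+2530+10·5·11=3080; k=2: 800+3751+10·16·11=6311; k=3: 1430+1815+10·11·11=4455; k=4: 2455+0+10·15·11=4105 → min 3080.
Optimal order: (T₁ × (((T₂ × T₃) × T₄) × T₅)) with cost 3080.

3080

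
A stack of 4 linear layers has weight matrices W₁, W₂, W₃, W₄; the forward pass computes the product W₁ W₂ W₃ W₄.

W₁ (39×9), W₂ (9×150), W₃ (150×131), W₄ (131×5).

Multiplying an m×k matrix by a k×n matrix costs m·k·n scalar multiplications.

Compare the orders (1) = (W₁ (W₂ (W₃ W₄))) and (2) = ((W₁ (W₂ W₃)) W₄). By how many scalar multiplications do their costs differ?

141621

Order (1) = (W₁ (W₂ (W₃ W₄))): (W₃ W₄): 150×131 by 131×5 → 150×5, cost 150·131·5 = 98250; (W₂ (W₃ W₄)): 9×150 by 150×5 → 9×5, cost 9·150·5 = 6750; cumulative 105000; (W₁ (W₂ (W₃ W₄))): 39×9 by 9×5 → 39×5, cost 39·9·5 = 1755; cumulative 106755. Total 106755.
Order (2) = ((W₁ (W₂ W₃)) W₄): (W₂ W₃): 9×150 by 150×131 → 9×131, cost 9·150·131 = 176850; (W₁ (W₂ W₃)): 39×9 by 9×131 → 39×131, cost 39·9·131 = 45981; cumulative 222831; ((W₁ (W₂ W₃)) W₄): 39×131 by 131×5 → 39×5, cost 39·131·5 = 25545; cumulative 248376. Total 248376.
Difference: |106755 − 248376| = 141621.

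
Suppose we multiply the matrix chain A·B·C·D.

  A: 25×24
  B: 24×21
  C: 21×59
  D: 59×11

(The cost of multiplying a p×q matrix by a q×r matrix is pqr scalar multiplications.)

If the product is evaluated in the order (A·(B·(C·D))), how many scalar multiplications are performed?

25773

(C·D): 21×59 by 59×11 → 21×11, cost 21·59·11 = 13629
(B·(C·D)): 24×21 by 21×11 → 24×11, cost 24·21·11 = 5544; cumulative 19173
(A·(B·(C·D))): 25×24 by 24×11 → 25×11, cost 25·24·11 = 6600; cumulative 25773
Total: 25773 scalar multiplications.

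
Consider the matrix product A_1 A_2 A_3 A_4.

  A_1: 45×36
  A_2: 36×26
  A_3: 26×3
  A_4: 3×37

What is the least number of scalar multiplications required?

Adjacent pairs: A_1A_2 = 45·36·26 = 42120; A_2A_3 = 36·26·3 = 2808; A_3A_4 = 26·3·37 = 2886.
Length 3: A_1..A_3: k=1: 0+2808+45·36·3=7668; k=2: 42120+0+45·26·3=45630 → min 7668 | A_2..A_4: k=2: 0+2886+36·26·37=37518; k=3: 2808+0+36·3·37=6804 → min 6804.
Length 4: A_1..A_4: k=1: 0+6804+45·36·37=66744; k=2: 42120+2886+45·26·37=88296; k=3: 7668+0+45·3·37=12663 → min 12663.
Optimal order: ((A_1 (A_2 A_3)) A_4) with cost 12663.

12663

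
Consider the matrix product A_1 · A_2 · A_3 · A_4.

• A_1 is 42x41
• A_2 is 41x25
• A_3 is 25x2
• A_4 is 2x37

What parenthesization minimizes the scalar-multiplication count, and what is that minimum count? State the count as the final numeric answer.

Adjacent pairs: A_1A_2 = 42·41·25 = 43050; A_2A_3 = 41·25·2 = 2050; A_3A_4 = 25·2·37 = 1850.
Length 3: A_1..A_3: k=1: 0+2050+42·41·2=5494; k=2: 43050+0+42·25·2=45150 → min 5494 | A_2..A_4: k=2: 0+1850+41·25·37=39775; k=3: 2050+0+41·2·37=5084 → min 5084.
Length 4: A_1..A_4: k=1: 0+5084+42·41·37=68798; k=2: 43050+1850+42·25·37=83750; k=3: 5494+0+42·2·37=8602 → min 8602.
Optimal parenthesization: ((A_1 · (A_2 · A_3)) · A_4) with cost 8602.

8602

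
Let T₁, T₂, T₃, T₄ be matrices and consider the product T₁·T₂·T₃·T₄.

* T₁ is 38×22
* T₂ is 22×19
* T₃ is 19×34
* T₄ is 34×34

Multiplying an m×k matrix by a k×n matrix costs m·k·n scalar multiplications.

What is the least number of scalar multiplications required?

Adjacent pairs: T₁T₂ = 38·22·19 = 15884; T₂T₃ = 22·19·34 = 14212; T₃T₄ = 19·34·34 = 21964.
Length 3: T₁..T₃: k=1: 0+14212+38·22·34=42636; k=2: 15884+0+38·19·34=40432 → min 40432 | T₂..T₄: k=2: 0+21964+22·19·34=36176; k=3: 14212+0+22·34·34=39644 → min 36176.
Length 4: T₁..T₄: k=1: 0+36176+38·22·34=64600; k=2: 15884+21964+38·19·34=62396; k=3: 40432+0+38·34·34=84360 → min 62396.
Optimal order: ((T₁·T₂)·(T₃·T₄)) with cost 62396.

62396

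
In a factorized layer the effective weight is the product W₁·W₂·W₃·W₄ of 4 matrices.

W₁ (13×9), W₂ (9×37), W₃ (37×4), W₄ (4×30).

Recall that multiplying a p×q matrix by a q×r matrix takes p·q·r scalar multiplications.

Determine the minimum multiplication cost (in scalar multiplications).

3360

Adjacent pairs: W₁W₂ = 13·9·37 = 4329; W₂W₃ = 9·37·4 = 1332; W₃W₄ = 37·4·30 = 4440.
Length 3: W₁..W₃: k=1: 0+1332+13·9·4=1800; k=2: 4329+0+13·37·4=6253 → min 1800 | W₂..W₄: k=2: 0+4440+9·37·30=14430; k=3: 1332+0+9·4·30=2412 → min 2412.
Length 4: W₁..W₄: k=1: 0+2412+13·9·30=5922; k=2: 4329+4440+13·37·30=23199; k=3: 1800+0+13·4·30=3360 → min 3360.
Optimal order: ((W₁·(W₂·W₃))·W₄) with cost 3360.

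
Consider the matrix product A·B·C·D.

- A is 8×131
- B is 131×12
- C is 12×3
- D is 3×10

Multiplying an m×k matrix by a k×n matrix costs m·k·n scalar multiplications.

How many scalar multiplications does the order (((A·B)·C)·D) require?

13104

(A·B): 8×131 by 131×12 → 8×12, cost 8·131·12 = 12576
((A·B)·C): 8×12 by 12×3 → 8×3, cost 8·12·3 = 288; cumulative 12864
(((A·B)·C)·D): 8×3 by 3×10 → 8×10, cost 8·3·10 = 240; cumulative 13104
Total: 13104 scalar multiplications.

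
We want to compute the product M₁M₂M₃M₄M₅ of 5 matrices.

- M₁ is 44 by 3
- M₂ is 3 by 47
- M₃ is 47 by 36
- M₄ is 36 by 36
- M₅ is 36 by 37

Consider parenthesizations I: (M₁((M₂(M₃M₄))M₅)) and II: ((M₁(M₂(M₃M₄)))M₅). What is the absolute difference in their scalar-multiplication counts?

54480

Order I = (M₁((M₂(M₃M₄))M₅)): (M₃M₄): 47×36 by 36×36 → 47×36, cost 47·36·36 = 60912; (M₂(M₃M₄)): 3×47 by 47×36 → 3×36, cost 3·47·36 = 5076; cumulative 65988; ((M₂(M₃M₄))M₅): 3×36 by 36×37 → 3×37, cost 3·36·37 = 3996; cumulative 69984; (M₁((M₂(M₃M₄))M₅)): 44×3 by 3×37 → 44×37, cost 44·3·37 = 4884; cumulative 74868. Total 74868.
Order II = ((M₁(M₂(M₃M₄)))M₅): (M₃M₄): 47×36 by 36×36 → 47×36, cost 47·36·36 = 60912; (M₂(M₃M₄)): 3×47 by 47×36 → 3×36, cost 3·47·36 = 5076; cumulative 65988; (M₁(M₂(M₃M₄))): 44×3 by 3×36 → 44×36, cost 44·3·36 = 4752; cumulative 70740; ((M₁(M₂(M₃M₄)))M₅): 44×36 by 36×37 → 44×37, cost 44·36·37 = 58608; cumulative 129348. Total 129348.
Difference: |74868 − 129348| = 54480.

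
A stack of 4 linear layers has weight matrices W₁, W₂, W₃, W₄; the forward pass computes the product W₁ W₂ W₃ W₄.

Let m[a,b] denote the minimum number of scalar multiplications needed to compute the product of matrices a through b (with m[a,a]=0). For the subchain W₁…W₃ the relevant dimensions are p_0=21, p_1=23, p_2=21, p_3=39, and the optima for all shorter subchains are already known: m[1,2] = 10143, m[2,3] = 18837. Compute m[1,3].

m[1,3] = min over k∈[1,2] of m[1,k]+m[k+1,3]+p_{0}·p_k·p_{3}.
k=1: 0 + 18837 + 21·23·39 = 37674; k=2: 10143 + 0 + 21·21·39 = 27342.
Minimum: 27342 at k=2.

27342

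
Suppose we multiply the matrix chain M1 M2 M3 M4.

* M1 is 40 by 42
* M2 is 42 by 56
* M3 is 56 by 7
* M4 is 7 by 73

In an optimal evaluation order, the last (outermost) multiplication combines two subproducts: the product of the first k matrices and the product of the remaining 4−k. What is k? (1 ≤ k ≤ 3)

3

Adjacent pairs: M1M2 = 40·42·56 = 94080; M2M3 = 42·56·7 = 16464; M3M4 = 56·7·73 = 28616.
Length 3: M1..M3: k=1: 0+16464+40·42·7=28224; k=2: 94080+0+40·56·7=109760 → min 28224 | M2..M4: k=2: 0+28616+42·56·73=200312; k=3: 16464+0+42·7·73=37926 → min 37926.
Top-level splits: k=1: (M1..M1)·(M2..M4) → 0+37926+40·42·73 = 160566; k=2: (M1..M2)·(M3..M4) → 94080+28616+40·56·73 = 286216; k=3: (M1..M3)·(M4..M4) → 28224+0+40·7·73 = 48664.
Best split is after M3, i.e. k = 3.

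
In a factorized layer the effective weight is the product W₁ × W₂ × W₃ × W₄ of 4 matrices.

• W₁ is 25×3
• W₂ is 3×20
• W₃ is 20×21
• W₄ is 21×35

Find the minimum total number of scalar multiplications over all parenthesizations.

6090

Adjacent pairs: W₁W₂ = 25·3·20 = 1500; W₂W₃ = 3·20·21 = 1260; W₃W₄ = 20·21·35 = 14700.
Length 3: W₁..W₃: k=1: 0+1260+25·3·21=2835; k=2: 1500+0+25·20·21=12000 → min 2835 | W₂..W₄: k=2: 0+14700+3·20·35=16800; k=3: 1260+0+3·21·35=3465 → min 3465.
Length 4: W₁..W₄: k=1: 0+3465+25·3·35=6090; k=2: 1500+14700+25·20·35=33700; k=3: 2835+0+25·21·35=21210 → min 6090.
Optimal order: (W₁ × ((W₂ × W₃) × W₄)) with cost 6090.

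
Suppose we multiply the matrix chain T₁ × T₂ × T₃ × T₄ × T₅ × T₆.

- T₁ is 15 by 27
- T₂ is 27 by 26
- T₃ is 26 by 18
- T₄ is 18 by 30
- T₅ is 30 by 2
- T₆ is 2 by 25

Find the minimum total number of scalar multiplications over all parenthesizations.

Adjacent pairs: T₁T₂ = 15·27·26 = 10530; T₂T₃ = 27·26·18 = 12636; T₃T₄ = 26·18·30 = 14040; T₄T₅ = 18·30·2 = 1080; T₅T₆ = 30·2·25 = 1500.
Length 3: T₁..T₃: k=1: 0+12636+15·27·18=19926; k=2: 10530+0+15·26·18=17550 → min 17550 | T₂..T₄: k=2: 0+14040+27·26·30=35100; k=3: 12636+0+27·18·30=27216 → min 27216 | T₃..T₅: k=3: 0+1080+26·18·2=2016; k=4: 14040+0+26·30·2=15600 → min 2016 | T₄..T₆: k=4: 0+1500+18·30·25=15000; k=5: 1080+0+18·2·25=1980 → min 1980.
Length 4: T₁..T₄: k=1: 0+27216+15·27·30=39366; k=2: 10530+14040+15·26·30=36270; k=3: 17550+0+15·18·30=25650 → min 25650 | T₂..T₅: k=2: 0+2016+27·26·2=3420; k=3: 12636+1080+27·18·2=14688; k=4: 27216+0+27·30·2=28836 → min 3420 | T₃..T₆: k=3: 0+1980+26·18·25=13680; k=4: 14040+1500+26·30·25=35040; k=5: 2016+0+26·2·25=3316 → min 3316.
Length 5: T₁..T₅: k=1: 0+3420+15·27·2=4230; k=2: 10530+2016+15·26·2=13326; k=3: 17550+1080+15·18·2=19170; k=4: 25650+0+15·30·2=26550 → min 4230 | T₂..T₆: k=2: 0+3316+27·26·25=20866; k=3: 12636+1980+27·18·25=26766; k=4: 27216+1500+27·30·25=48966; k=5: 3420+0+27·2·25=4770 → min 4770.
Length 6: T₁..T₆: k=1: 0+4770+15·27·25=14895; k=2: 10530+3316+15·26·25=23596; k=3: 17550+1980+15·18·25=26280; k=4: 25650+1500+15·30·25=38400; k=5: 4230+0+15·2·25=4980 → min 4980.
Optimal order: ((T₁ × (T₂ × (T₃ × (T₄ × T₅)))) × T₆) with cost 4980.

4980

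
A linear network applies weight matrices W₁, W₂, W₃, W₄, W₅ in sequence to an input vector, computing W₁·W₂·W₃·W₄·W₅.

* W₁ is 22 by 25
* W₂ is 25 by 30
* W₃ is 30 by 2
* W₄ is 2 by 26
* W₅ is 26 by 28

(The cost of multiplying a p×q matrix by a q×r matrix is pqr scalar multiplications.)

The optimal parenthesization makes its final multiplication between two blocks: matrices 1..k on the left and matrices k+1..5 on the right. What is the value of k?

3

Adjacent pairs: W₁W₂ = 22·25·30 = 16500; W₂W₃ = 25·30·2 = 1500; W₃W₄ = 30·2·26 = 1560; W₄W₅ = 2·26·28 = 1456.
Length 3: W₁..W₃: k=1: 0+1500+22·25·2=2600; k=2: 16500+0+22·30·2=17820 → min 2600 | W₂..W₄: k=2: 0+1560+25·30·26=21060; k=3: 1500+0+25·2·26=2800 → min 2800 | W₃..W₅: k=3: 0+1456+30·2·28=3136; k=4: 1560+0+30·26·28=23400 → min 3136.
Length 4: W₁..W₄: k=1: 0+2800+22·25·26=17100; k=2: 16500+1560+22·30·26=35220; k=3: 2600+0+22·2·26=3744 → min 3744 | W₂..W₅: k=2: 0+3136+25·30·28=24136; k=3: 1500+1456+25·2·28=4356; k=4: 2800+0+25·26·28=21000 → min 4356.
Top-level splits: k=1: (W₁..W₁)·(W₂..W₅) → 0+4356+22·25·28 = 19756; k=2: (W₁..W₂)·(W₃..W₅) → 16500+3136+22·30·28 = 38116; k=3: (W₁..W₃)·(W₄..W₅) → 2600+1456+22·2·28 = 5288; k=4: (W₁..W₄)·(W₅..W₅) → 3744+0+22·26·28 = 19760.
Best split is after W₃, i.e. k = 3.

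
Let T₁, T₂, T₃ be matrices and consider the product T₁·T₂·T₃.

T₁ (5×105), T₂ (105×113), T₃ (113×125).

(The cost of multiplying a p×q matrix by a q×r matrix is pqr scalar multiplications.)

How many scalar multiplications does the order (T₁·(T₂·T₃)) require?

(T₂·T₃): 105×113 by 113×125 → 105×125, cost 105·113·125 = 1483125
(T₁·(T₂·T₃)): 5×105 by 105×125 → 5×125, cost 5·105·125 = 65625; cumulative 1548750
Total: 1548750 scalar multiplications.

1548750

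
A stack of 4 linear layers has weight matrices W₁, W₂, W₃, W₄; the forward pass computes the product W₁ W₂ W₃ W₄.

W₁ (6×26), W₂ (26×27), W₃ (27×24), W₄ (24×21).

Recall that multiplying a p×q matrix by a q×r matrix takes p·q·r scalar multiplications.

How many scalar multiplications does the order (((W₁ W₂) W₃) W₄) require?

11124

(W₁ W₂): 6×26 by 26×27 → 6×27, cost 6·26·27 = 4212
((W₁ W₂) W₃): 6×27 by 27×24 → 6×24, cost 6·27·24 = 3888; cumulative 8100
(((W₁ W₂) W₃) W₄): 6×24 by 24×21 → 6×21, cost 6·24·21 = 3024; cumulative 11124
Total: 11124 scalar multiplications.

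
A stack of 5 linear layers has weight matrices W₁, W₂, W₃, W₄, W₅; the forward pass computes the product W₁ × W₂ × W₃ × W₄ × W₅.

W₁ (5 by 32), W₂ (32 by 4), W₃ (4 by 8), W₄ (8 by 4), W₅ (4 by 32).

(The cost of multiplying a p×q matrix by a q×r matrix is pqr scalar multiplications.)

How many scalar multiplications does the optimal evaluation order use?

Adjacent pairs: W₁W₂ = 5·32·4 = 640; W₂W₃ = 32·4·8 = 1024; W₃W₄ = 4·8·4 = 128; W₄W₅ = 8·4·32 = 1024.
Length 3: W₁..W₃: k=1: 0+1024+5·32·8=2304; k=2: 640+0+5·4·8=800 → min 800 | W₂..W₄: k=2: 0+128+32·4·4=640; k=3: 1024+0+32·8·4=2048 → min 640 | W₃..W₅: k=3: 0+1024+4·8·32=2048; k=4: 128+0+4·4·32=640 → min 640.
Length 4: W₁..W₄: k=1: 0+640+5·32·4=1280; k=2: 640+128+5·4·4=848; k=3: 800+0+5·8·4=960 → min 848 | W₂..W₅: k=2: 0+640+32·4·32=4736; k=3: 1024+1024+32·8·32=10240; k=4: 640+0+32·4·32=4736 → min 4736.
Length 5: W₁..W₅: k=1: 0+4736+5·32·32=9856; k=2: 640+640+5·4·32=1920; k=3: 800+1024+5·8·32=3104; k=4: 848+0+5·4·32=1488 → min 1488.
Optimal order: (((W₁ × W₂) × (W₃ × W₄)) × W₅) with cost 1488.

1488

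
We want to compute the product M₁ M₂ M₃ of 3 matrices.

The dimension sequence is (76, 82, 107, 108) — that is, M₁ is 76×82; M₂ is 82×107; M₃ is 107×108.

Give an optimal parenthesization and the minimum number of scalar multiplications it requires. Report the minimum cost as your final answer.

(M₁ (M₂ M₃)): cost 1620648.
((M₁ M₂) M₃): cost 1545080.
Optimal: ((M₁ M₂) M₃) with cost 1545080.

1545080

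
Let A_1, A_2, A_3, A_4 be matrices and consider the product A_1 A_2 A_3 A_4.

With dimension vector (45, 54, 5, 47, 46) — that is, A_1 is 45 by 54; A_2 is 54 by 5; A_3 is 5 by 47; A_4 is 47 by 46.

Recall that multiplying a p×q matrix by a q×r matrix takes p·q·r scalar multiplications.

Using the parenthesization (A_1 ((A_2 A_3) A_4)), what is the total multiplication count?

241218

(A_2 A_3): 54×5 by 5×47 → 54×47, cost 54·5·47 = 12690
((A_2 A_3) A_4): 54×47 by 47×46 → 54×46, cost 54·47·46 = 116748; cumulative 129438
(A_1 ((A_2 A_3) A_4)): 45×54 by 54×46 → 45×46, cost 45·54·46 = 111780; cumulative 241218
Total: 241218 scalar multiplications.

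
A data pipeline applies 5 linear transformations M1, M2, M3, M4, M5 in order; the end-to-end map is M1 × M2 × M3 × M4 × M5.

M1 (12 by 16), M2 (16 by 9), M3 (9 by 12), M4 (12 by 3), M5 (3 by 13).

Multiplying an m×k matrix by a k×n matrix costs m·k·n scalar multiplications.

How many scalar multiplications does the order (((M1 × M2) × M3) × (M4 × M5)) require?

(M1 × M2): 12×16 by 16×9 → 12×9, cost 12·16·9 = 1728
((M1 × M2) × M3): 12×9 by 9×12 → 12×12, cost 12·9·12 = 1296; cumulative 3024
(M4 × M5): 12×3 by 3×13 → 12×13, cost 12·3·13 = 468
(((M1 × M2) × M3) × (M4 × M5)): 12×12 by 12×13 → 12×13, cost 12·12·13 = 1872; cumulative 5364
Total: 5364 scalar multiplications.

5364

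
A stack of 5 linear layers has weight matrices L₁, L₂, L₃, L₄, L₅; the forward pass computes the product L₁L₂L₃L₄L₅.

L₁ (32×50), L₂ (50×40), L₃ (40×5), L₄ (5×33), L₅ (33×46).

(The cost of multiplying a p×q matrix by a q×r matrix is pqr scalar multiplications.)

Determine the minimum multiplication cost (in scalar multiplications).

32950

Adjacent pairs: L₁L₂ = 32·50·40 = 64000; L₂L₃ = 50·40·5 = 10000; L₃L₄ = 40·5·33 = 6600; L₄L₅ = 5·33·46 = 7590.
Length 3: L₁..L₃: k=1: 0+10000+32·50·5=18000; k=2: 64000+0+32·40·5=70400 → min 18000 | L₂..L₄: k=2: 0+6600+50·40·33=72600; k=3: 10000+0+50·5·33=18250 → min 18250 | L₃..L₅: k=3: 0+7590+40·5·46=16790; k=4: 6600+0+40·33·46=67320 → min 16790.
Length 4: L₁..L₄: k=1: 0+18250+32·50·33=71050; k=2: 64000+6600+32·40·33=112840; k=3: 18000+0+32·5·33=23280 → min 23280 | L₂..L₅: k=2: 0+16790+50·40·46=108790; k=3: 10000+7590+50·5·46=29090; k=4: 18250+0+50·33·46=94150 → min 29090.
Length 5: L₁..L₅: k=1: 0+29090+32·50·46=102690; k=2: 64000+16790+32·40·46=139670; k=3: 18000+7590+32·5·46=32950; k=4: 23280+0+32·33·46=71856 → min 32950.
Optimal order: ((L₁(L₂L₃))(L₄L₅)) with cost 32950.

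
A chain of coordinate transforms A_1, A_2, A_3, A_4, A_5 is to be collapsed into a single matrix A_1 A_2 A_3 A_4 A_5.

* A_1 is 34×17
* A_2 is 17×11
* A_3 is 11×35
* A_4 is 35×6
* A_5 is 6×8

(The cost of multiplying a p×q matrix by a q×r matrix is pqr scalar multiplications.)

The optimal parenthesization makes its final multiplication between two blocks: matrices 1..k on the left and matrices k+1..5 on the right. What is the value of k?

Adjacent pairs: A_1A_2 = 34·17·11 = 6358; A_2A_3 = 17·11·35 = 6545; A_3A_4 = 11·35·6 = 2310; A_4A_5 = 35·6·8 = 1680.
Length 3: A_1..A_3: k=1: 0+6545+34·17·35=26775; k=2: 6358+0+34·11·35=19448 → min 19448 | A_2..A_4: k=2: 0+2310+17·11·6=3432; k=3: 6545+0+17·35·6=10115 → min 3432 | A_3..A_5: k=3: 0+1680+11·35·8=4760; k=4: 2310+0+11·6·8=2838 → min 2838.
Length 4: A_1..A_4: k=1: 0+3432+34·17·6=6900; k=2: 6358+2310+34·11·6=10912; k=3: 19448+0+34·35·6=26588 → min 6900 | A_2..A_5: k=2: 0+2838+17·11·8=4334; k=3: 6545+1680+17·35·8=12985; k=4: 3432+0+17·6·8=4248 → min 4248.
Top-level splits: k=1: (A_1..A_1)·(A_2..A_5) → 0+4248+34·17·8 = 8872; k=2: (A_1..A_2)·(A_3..A_5) → 6358+2838+34·11·8 = 12188; k=3: (A_1..A_3)·(A_4..A_5) → 19448+1680+34·35·8 = 30648; k=4: (A_1..A_4)·(A_5..A_5) → 6900+0+34·6·8 = 8532.
Best split is after A_4, i.e. k = 4.

4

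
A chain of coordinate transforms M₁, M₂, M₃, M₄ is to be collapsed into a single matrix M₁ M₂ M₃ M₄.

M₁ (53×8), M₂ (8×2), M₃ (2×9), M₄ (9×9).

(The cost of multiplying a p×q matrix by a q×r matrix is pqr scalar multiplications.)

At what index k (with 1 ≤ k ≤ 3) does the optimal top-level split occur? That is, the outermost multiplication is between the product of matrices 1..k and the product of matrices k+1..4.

2

Adjacent pairs: M₁M₂ = 53·8·2 = 848; M₂M₃ = 8·2·9 = 144; M₃M₄ = 2·9·9 = 162.
Length 3: M₁..M₃: k=1: 0+144+53·8·9=3960; k=2: 848+0+53·2·9=1802 → min 1802 | M₂..M₄: k=2: 0+162+8·2·9=306; k=3: 144+0+8·9·9=792 → min 306.
Top-level splits: k=1: (M₁..M₁)·(M₂..M₄) → 0+306+53·8·9 = 4122; k=2: (M₁..M₂)·(M₃..M₄) → 848+162+53·2·9 = 1964; k=3: (M₁..M₃)·(M₄..M₄) → 1802+0+53·9·9 = 6095.
Best split is after M₂, i.e. k = 2.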